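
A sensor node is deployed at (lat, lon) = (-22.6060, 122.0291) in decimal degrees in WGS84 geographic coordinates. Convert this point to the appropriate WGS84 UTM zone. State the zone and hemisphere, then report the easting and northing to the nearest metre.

Zone 51S: E 400211 m, N 7499770 m

Longitude 122.0291° lies in the 6° band [120°, 126°), giving zone 51; latitude is south of the equator, so 51S.
Zone 51 central meridian λ₀ = 6×51 − 183 = 123°; Δλ = -0.9709°.
Transverse Mercator on WGS84 with k₀ = 0.9996 gives E = 400210.863 m, N = 7499769.825 m.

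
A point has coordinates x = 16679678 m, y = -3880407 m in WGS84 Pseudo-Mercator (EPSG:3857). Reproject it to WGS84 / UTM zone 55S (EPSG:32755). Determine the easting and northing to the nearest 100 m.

Web Mercator inverse (R = 6378137 m) → φ = -32.88769634°, λ = 149.83609682°.
UTM 55S forward: E = 765316.275 m, N = 6357595.608 m.

E 765300 m, N 6357600 m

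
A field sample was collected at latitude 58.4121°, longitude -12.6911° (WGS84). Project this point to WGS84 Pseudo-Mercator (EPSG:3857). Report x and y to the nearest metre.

x -1412767 m, y 8054390 m

Web Mercator is spherical with R = a = 6378137 m.
x = R·λ = 6378137 × -0.221501481 = -1412766.790 m.
y = R·ln tan(π/4 + φ/2) = 6378137 × 1.262812278 = 8054389.715 m.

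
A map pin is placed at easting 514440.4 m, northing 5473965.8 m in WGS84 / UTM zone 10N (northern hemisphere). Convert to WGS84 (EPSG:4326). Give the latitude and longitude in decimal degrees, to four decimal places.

Zone 10N: λ₀ = -123°, k₀ = 0.9996, false easting 500000 m.
Meridian distance M = (N − FN)/k₀ = 5476156.3 m.
Inverse transverse Mercator on WGS84 gives φ = 49.41819966°, λ = -122.80089945°.

lat 49.4182°, lon -122.8009°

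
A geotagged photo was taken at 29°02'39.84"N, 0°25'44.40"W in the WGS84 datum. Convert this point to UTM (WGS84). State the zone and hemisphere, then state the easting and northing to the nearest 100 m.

Zone 30N: E 750400 m, N 3215600 m

Longitude -0.4290° lies in the 6° band [-6°, 0°), giving zone 30; latitude is north of the equator, so 30N.
Zone 30 central meridian λ₀ = 6×30 − 183 = -3°; Δλ = +2.5710°.
Transverse Mercator on WGS84 with k₀ = 0.9996 gives E = 750352.869 m, N = 3215632.909 m.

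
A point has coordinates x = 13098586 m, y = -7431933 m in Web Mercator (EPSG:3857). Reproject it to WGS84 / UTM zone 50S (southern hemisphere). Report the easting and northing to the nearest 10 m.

E 542260 m, N 3865010 m

Web Mercator inverse (R = 6378137 m) → φ = -55.35939950°, λ = 117.66660004°.
UTM 50S forward: E = 542259.092 m, N = 3865011.520 m.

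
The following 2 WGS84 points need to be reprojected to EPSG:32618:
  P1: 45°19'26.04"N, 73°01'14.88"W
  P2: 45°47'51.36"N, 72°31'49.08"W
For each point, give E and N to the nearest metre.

UTM zone 18N: λ₀ = -75°, k₀ = 0.9996.
P1 (45.3239°, -73.0208°) → (655109.551, 5020838.019) m.
P2 (45.7976°, -72.5303°) → (691929.085, 5074526.150) m.

P1: E 655110 m, N 5020838 m; P2: E 691929 m, N 5074526 m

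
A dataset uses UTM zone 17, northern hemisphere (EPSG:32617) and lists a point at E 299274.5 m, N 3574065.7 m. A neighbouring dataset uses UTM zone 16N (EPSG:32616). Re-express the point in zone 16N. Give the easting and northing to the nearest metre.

UTM 17N → geographic: φ = 32.28540003°, λ = -83.13150036°.
UTM 16N (λ₀ = -87°) forward: E = 864383.808 m, N = 3578647.527 m.

E 864384 m, N 3578648 m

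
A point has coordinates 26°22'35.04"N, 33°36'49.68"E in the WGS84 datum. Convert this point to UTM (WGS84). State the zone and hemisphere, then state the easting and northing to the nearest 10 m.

Longitude 33.6138° lies in the 6° band [30°, 36°), giving zone 36; latitude is north of the equator, so 36N.
Zone 36 central meridian λ₀ = 6×36 − 183 = 33°; Δλ = +0.6138°.
Transverse Mercator on WGS84 with k₀ = 0.9996 gives E = 561231.308 m, N = 2917514.562 m.

Zone 36N: E 561230 m, N 2917510 m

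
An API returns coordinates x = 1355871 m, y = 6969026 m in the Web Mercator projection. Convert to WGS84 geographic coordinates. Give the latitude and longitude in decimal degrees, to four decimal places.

R = 6378137 m. λ = x/R = 12.17999643°.
φ = 2·arctan(exp(y/R)) − 90° = 2·arctan(2.98215) − 90° = 52.92439896°.

lat 52.9244°, lon 12.1800°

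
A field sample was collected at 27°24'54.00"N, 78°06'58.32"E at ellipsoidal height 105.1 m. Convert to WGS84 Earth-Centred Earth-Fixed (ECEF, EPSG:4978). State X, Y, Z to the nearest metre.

WGS84: a = 6378137 m, e² = 0.006694380; N(φ) = a/√(1−e²sin²φ) = 6382667.730 m.
X = (N+h)·cosφ·cosλ = 1166775.950 m; Y = (N+h)·cosφ·sinλ = 5544517.729 m; Z = (N(1−e²)+h)·sinφ = 2919160.778 m.

X 1166776 m, Y 5544518 m, Z 2919161 m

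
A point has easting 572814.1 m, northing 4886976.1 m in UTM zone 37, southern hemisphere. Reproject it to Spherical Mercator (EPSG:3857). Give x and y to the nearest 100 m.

x 4446500 m, y -5807100 m

Unproject from UTM 37S (λ₀ = 39°) → φ = -46.16690044°, λ = 39.94319965°.
Web Mercator (R = 6378137 m): x = 4446456.646 m, y = -5807135.591 m.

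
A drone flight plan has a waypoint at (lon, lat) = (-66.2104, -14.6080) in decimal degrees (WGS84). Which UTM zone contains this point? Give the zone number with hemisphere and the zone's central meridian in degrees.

Zone 19S, central meridian -69°

UTM zone = ⌊(λ + 180)/6⌋ + 1; -66.2104° ∈ [-72°, -66°) → zone 19.
Hemisphere: S (φ < 0).
Central meridian λ₀ = 6×19 − 183 = -69°.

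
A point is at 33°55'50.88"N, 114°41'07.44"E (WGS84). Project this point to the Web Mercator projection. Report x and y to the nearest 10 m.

Web Mercator is spherical with R = a = 6378137 m.
x = R·λ = 6378137 × 2.001637834 = 12766720.329 m.
y = R·ln tan(π/4 + φ/2) = 6378137 × 0.630201881 = 4019513.937 m.

x 12766720 m, y 4019510 m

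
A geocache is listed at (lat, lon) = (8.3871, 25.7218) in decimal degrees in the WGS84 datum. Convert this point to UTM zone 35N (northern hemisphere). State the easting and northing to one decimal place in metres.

Zone 35 central meridian λ₀ = 6×35 − 183 = 27°; Δλ = -1.2782°.
Transverse Mercator on WGS84 with k₀ = 0.9996 gives E = 359268.208 m, N = 927321.759 m.

E 359268.2 m, N 927321.8 m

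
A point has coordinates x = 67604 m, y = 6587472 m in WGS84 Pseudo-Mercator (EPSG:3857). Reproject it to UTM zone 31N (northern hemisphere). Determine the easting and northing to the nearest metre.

E 331424 m, N 5631248 m

Web Mercator inverse (R = 6378137 m) → φ = 50.80840213°, λ = 0.60729706°.
UTM 31N forward: E = 331424.293 m, N = 5631247.607 m.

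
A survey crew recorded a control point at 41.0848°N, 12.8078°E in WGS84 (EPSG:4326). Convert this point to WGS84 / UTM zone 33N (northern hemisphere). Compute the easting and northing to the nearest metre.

E 315863 m, N 4550486 m

Zone 33 central meridian λ₀ = 6×33 − 183 = 15°; Δλ = -2.1922°.
Transverse Mercator on WGS84 with k₀ = 0.9996 gives E = 315862.913 m, N = 4550486.339 m.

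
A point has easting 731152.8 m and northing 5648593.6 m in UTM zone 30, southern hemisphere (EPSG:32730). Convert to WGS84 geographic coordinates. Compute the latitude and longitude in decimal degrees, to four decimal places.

lat -39.2812°, lon -0.3201°

Zone 30S: λ₀ = -3°, k₀ = 0.9996, false easting 500000 m, false northing 10000000 m.
Meridian distance M = (N − FN)/k₀ = -4353147.7 m.
Inverse transverse Mercator on WGS84 gives φ = -39.28120013°, λ = -0.32010002°.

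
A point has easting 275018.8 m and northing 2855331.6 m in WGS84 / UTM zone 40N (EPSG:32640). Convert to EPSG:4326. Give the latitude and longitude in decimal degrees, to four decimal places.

lat 25.7989°, lon 54.7561°

Zone 40N: λ₀ = 57°, k₀ = 0.9996, false easting 500000 m.
Meridian distance M = (N − FN)/k₀ = 2856474.2 m.
Inverse transverse Mercator on WGS84 gives φ = 25.79890011°, λ = 54.75610016°.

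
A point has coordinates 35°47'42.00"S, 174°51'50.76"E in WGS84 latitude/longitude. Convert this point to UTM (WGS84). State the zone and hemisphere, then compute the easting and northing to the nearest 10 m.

Longitude 174.8641° lies in the 6° band [174°, 180°), giving zone 60; latitude is south of the equator, so 60S.
Zone 60 central meridian λ₀ = 6×60 − 183 = 177°; Δλ = -2.1359°.
Transverse Mercator on WGS84 with k₀ = 0.9996 gives E = 306985.187 m, N = 6036683.866 m.

Zone 60S: E 306990 m, N 6036680 m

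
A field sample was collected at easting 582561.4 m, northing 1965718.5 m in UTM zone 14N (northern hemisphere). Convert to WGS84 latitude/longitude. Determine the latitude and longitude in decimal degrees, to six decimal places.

lat 17.777300°, lon -98.221100°

Zone 14N: λ₀ = -99°, k₀ = 0.9996, false easting 500000 m.
Meridian distance M = (N − FN)/k₀ = 1966505.1 m.
Inverse transverse Mercator on WGS84 gives φ = 17.77729992°, λ = -98.22109964°.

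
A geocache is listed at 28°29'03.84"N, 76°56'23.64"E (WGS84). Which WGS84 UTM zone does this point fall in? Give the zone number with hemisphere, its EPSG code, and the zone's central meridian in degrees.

Zone 43N (EPSG:32643), central meridian 75°

UTM zone = ⌊(λ + 180)/6⌋ + 1; 76.9399° ∈ [72°, 78°) → zone 43.
Hemisphere: N (φ ≥ 0).
Central meridian λ₀ = 6×43 − 183 = 75°.
EPSG code: 32643.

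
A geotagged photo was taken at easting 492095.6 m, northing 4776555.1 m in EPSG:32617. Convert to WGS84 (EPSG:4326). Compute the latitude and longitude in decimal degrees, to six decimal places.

lat 43.141700°, lon -81.097200°

Zone 17N: λ₀ = -81°, k₀ = 0.9996, false easting 500000 m.
Meridian distance M = (N − FN)/k₀ = 4778466.5 m.
Inverse transverse Mercator on WGS84 gives φ = 43.14169982°, λ = -81.09720022°.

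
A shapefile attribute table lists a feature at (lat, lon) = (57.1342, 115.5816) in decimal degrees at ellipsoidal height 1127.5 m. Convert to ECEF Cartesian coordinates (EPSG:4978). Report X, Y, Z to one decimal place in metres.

WGS84: a = 6378137 m, e² = 0.006694380; N(φ) = a/√(1−e²sin²φ) = 6393252.291 m.
X = (N+h)·cosφ·cosλ = -1498357.736 m; Y = (N+h)·cosφ·sinλ = 3129892.903 m; Z = (N(1−e²)+h)·sinφ = 5334971.894 m.

X -1498357.7 m, Y 3129892.9 m, Z 5334971.9 m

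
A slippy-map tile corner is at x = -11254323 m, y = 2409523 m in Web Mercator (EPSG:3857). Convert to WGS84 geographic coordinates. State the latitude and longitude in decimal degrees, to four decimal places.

lat 21.1479°, lon -101.0993°

R = 6378137 m. λ = x/R = -101.09930363°.
φ = 2·arctan(exp(y/R)) − 90° = 2·arctan(1.45904) − 90° = 21.14790130°.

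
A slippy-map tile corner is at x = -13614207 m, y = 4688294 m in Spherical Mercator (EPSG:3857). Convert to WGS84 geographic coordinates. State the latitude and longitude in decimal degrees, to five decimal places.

R = 6378137 m. λ = x/R = -122.29850229°.
φ = 2·arctan(exp(y/R)) − 90° = 2·arctan(2.08560) − 90° = 38.76660032°.

lat 38.76660°, lon -122.29850°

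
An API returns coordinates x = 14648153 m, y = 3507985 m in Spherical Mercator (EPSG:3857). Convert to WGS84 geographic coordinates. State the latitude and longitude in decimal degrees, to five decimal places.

R = 6378137 m. λ = x/R = 131.58659724°.
φ = 2·arctan(exp(y/R)) − 90° = 2·arctan(1.73326) − 90° = 30.03449791°.

lat 30.03450°, lon 131.58660°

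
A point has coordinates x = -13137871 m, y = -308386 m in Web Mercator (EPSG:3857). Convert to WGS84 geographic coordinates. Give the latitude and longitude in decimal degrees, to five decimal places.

R = 6378137 m. λ = x/R = -118.01950320°.
φ = 2·arctan(exp(y/R)) − 90° = 2·arctan(0.95280) − 90° = -2.76919982°.

lat -2.76920°, lon -118.01950°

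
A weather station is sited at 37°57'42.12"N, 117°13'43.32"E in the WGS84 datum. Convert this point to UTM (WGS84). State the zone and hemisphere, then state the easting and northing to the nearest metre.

Longitude 117.2287° lies in the 6° band [114°, 120°), giving zone 50; latitude is north of the equator, so 50N.
Zone 50 central meridian λ₀ = 6×50 − 183 = 117°; Δλ = +0.2287°.
Transverse Mercator on WGS84 with k₀ = 0.9996 gives E = 520089.700 m, N = 4201590.233 m.

Zone 50N: E 520090 m, N 4201590 m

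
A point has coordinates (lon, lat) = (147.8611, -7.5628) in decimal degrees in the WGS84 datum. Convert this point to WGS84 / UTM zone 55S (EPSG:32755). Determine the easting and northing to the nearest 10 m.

E 594990 m, N 9163940 m

Zone 55 central meridian λ₀ = 6×55 − 183 = 147°; Δλ = +0.8611°.
Transverse Mercator on WGS84 with k₀ = 0.9996 gives E = 594994.345 m, N = 9163940.829 m.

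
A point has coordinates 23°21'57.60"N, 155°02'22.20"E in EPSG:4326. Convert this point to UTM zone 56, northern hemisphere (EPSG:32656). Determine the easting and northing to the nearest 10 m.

E 708470 m, N 2585510 m

Zone 56 central meridian λ₀ = 6×56 − 183 = 153°; Δλ = +2.0395°.
Transverse Mercator on WGS84 with k₀ = 0.9996 gives E = 708473.693 m, N = 2585508.782 m.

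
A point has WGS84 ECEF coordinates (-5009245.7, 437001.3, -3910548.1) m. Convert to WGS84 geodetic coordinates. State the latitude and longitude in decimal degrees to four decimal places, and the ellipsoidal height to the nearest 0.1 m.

λ = atan2(Y, X) = 175.01419956°; p = √(X²+Y²) = 5028271.3 m.
Bowring's method on WGS84 (a = 6378137 m, b = 6356752.314 m) gives φ = -38.05930031°, h = -130.715 m.

lat -38.0593°, lon 175.0142°, h -130.7 m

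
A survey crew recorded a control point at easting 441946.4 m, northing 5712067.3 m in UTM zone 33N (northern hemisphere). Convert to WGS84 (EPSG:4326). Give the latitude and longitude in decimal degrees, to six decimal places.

Zone 33N: λ₀ = 15°, k₀ = 0.9996, false easting 500000 m.
Meridian distance M = (N − FN)/k₀ = 5714353.0 m.
Inverse transverse Mercator on WGS84 gives φ = 51.55670021°, λ = 14.16260009°.

lat 51.556700°, lon 14.162600°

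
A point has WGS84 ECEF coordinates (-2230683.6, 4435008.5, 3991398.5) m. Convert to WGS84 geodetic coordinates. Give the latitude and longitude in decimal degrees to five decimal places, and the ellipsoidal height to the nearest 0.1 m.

lat 38.98750°, lon 116.70110°, h 254.3 m

λ = atan2(Y, X) = 116.70110020°; p = √(X²+Y²) = 4964398.2 m.
Bowring's method on WGS84 (a = 6378137 m, b = 6356752.314 m) gives φ = 38.98749993°, h = 254.340 m.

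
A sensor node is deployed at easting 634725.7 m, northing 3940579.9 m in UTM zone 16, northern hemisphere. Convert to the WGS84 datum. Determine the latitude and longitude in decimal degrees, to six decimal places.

lat 35.599800°, lon -85.512700°

Zone 16N: λ₀ = -87°, k₀ = 0.9996, false easting 500000 m.
Meridian distance M = (N − FN)/k₀ = 3942156.8 m.
Inverse transverse Mercator on WGS84 gives φ = 35.59979957°, λ = -85.51270019°.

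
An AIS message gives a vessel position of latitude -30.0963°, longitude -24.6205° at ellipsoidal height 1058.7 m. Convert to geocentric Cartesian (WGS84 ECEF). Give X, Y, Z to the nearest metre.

WGS84: a = 6378137 m, e² = 0.006694380; N(φ) = a/√(1−e²sin²φ) = 6383512.101 m.
X = (N+h)·cosφ·cosλ = 5021640.151 m; Y = (N+h)·cosφ·sinλ = -2301260.040 m; Z = (N(1−e²)+h)·sinφ = -3180145.103 m.

X 5021640 m, Y -2301260 m, Z -3180145 m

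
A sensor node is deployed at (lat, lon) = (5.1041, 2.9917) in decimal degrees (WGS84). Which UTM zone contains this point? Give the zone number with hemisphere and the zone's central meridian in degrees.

Zone 31N, central meridian 3°

UTM zone = ⌊(λ + 180)/6⌋ + 1; 2.9917° ∈ [0°, 6°) → zone 31.
Hemisphere: N (φ ≥ 0).
Central meridian λ₀ = 6×31 − 183 = 3°.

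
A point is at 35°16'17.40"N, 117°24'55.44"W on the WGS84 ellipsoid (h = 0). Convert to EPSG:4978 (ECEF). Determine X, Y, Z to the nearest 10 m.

WGS84: a = 6378137 m, e² = 0.006694380; N(φ) = a/√(1−e²sin²φ) = 6385267.717 m.
X = (N+h)·cosφ·cosλ = -2400307.591 m; Y = (N+h)·cosφ·sinλ = -4627618.049 m; Z = (N(1−e²)+h)·sinφ = 3662499.596 m.

X -2400310 m, Y -4627620 m, Z 3662500 m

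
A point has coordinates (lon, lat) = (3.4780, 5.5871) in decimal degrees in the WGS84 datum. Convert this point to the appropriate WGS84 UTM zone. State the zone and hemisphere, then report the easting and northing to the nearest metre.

Longitude 3.4780° lies in the 6° band [0°, 6°), giving zone 31; latitude is north of the equator, so 31N.
Zone 31 central meridian λ₀ = 6×31 − 183 = 3°; Δλ = +0.4780°.
Transverse Mercator on WGS84 with k₀ = 0.9996 gives E = 552939.034 m, N = 617583.539 m.

Zone 31N: E 552939 m, N 617584 m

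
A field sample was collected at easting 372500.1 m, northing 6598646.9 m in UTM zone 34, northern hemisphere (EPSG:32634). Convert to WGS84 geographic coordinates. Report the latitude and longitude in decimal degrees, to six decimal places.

Zone 34N: λ₀ = 21°, k₀ = 0.9996, false easting 500000 m.
Meridian distance M = (N − FN)/k₀ = 6601287.4 m.
Inverse transverse Mercator on WGS84 gives φ = 59.50679988°, λ = 18.74730073°.

lat 59.506800°, lon 18.747301°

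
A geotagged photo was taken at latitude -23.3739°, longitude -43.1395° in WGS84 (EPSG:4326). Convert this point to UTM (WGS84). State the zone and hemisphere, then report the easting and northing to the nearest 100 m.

Longitude -43.1395° lies in the 6° band [-48°, -42°), giving zone 23; latitude is south of the equator, so 23S.
Zone 23 central meridian λ₀ = 6×23 − 183 = -45°; Δλ = +1.8605°.
Transverse Mercator on WGS84 with k₀ = 0.9996 gives E = 690160.738 m, N = 7413863.463 m.

Zone 23S: E 690200 m, N 7413900 m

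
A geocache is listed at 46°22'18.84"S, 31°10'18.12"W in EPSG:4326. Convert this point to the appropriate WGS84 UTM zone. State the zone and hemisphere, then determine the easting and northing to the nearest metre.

Longitude -31.1717° lies in the 6° band [-36°, -30°), giving zone 25; latitude is south of the equator, so 25S.
Zone 25 central meridian λ₀ = 6×25 − 183 = -33°; Δλ = +1.8283°.
Transverse Mercator on WGS84 with k₀ = 0.9996 gives E = 640616.917 m, N = 4863006.302 m.

Zone 25S: E 640617 m, N 4863006 m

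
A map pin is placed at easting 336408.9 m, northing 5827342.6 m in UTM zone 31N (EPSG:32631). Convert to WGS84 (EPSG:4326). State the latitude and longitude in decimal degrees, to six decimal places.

Zone 31N: λ₀ = 3°, k₀ = 0.9996, false easting 500000 m.
Meridian distance M = (N − FN)/k₀ = 5829674.5 m.
Inverse transverse Mercator on WGS84 gives φ = 52.57150031°, λ = 0.58600070°.

lat 52.571500°, lon 0.586001°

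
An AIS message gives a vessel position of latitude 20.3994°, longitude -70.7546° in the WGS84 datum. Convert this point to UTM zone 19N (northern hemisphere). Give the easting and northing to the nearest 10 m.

Zone 19 central meridian λ₀ = 6×19 − 183 = -69°; Δλ = -1.7546°.
Transverse Mercator on WGS84 with k₀ = 0.9996 gives E = 316905.215 m, N = 2256657.325 m.

E 316910 m, N 2256660 m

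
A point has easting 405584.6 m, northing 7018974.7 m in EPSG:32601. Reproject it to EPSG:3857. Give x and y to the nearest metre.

x -19913131 m, y 9171022 m

Unproject from UTM 1N (λ₀ = -177°) → φ = 63.28720017°, λ = -178.88270063°.
Web Mercator (R = 6378137 m): x = -19913131.145 m, y = 9171022.019 m.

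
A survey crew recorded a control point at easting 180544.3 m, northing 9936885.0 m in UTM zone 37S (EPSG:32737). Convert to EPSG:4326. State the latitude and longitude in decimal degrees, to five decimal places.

Zone 37S: λ₀ = 39°, k₀ = 0.9996, false easting 500000 m, false northing 10000000 m.
Meridian distance M = (N − FN)/k₀ = -63140.3 m.
Inverse transverse Mercator on WGS84 gives φ = -0.57030011°, λ = 36.13019956°.

lat -0.57030°, lon 36.13020°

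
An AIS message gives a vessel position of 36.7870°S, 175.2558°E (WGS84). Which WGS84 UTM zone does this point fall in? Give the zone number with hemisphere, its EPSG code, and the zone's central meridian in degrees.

UTM zone = ⌊(λ + 180)/6⌋ + 1; 175.2558° ∈ [174°, 180°) → zone 60.
Hemisphere: S (φ < 0).
Central meridian λ₀ = 6×60 − 183 = 177°.
EPSG code: 32760.

Zone 60S (EPSG:32760), central meridian 177°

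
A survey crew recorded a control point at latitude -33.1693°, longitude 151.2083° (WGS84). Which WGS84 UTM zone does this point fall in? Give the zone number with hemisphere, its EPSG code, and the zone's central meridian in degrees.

UTM zone = ⌊(λ + 180)/6⌋ + 1; 151.2083° ∈ [150°, 156°) → zone 56.
Hemisphere: S (φ < 0).
Central meridian λ₀ = 6×56 − 183 = 153°.
EPSG code: 32756.

Zone 56S (EPSG:32756), central meridian 153°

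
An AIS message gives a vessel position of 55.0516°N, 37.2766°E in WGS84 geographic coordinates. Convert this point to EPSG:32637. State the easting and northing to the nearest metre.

Zone 37 central meridian λ₀ = 6×37 − 183 = 39°; Δλ = -1.7234°.
Transverse Mercator on WGS84 with k₀ = 0.9996 gives E = 389903.853 m, N = 6101890.812 m.

E 389904 m, N 6101891 m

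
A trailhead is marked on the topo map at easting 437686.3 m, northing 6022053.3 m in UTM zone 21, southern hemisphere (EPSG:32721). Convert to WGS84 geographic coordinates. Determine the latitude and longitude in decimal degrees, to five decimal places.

Zone 21S: λ₀ = -57°, k₀ = 0.9996, false easting 500000 m, false northing 10000000 m.
Meridian distance M = (N − FN)/k₀ = -3979538.5 m.
Inverse transverse Mercator on WGS84 gives φ = -35.94389987°, λ = -57.69089977°.

lat -35.94390°, lon -57.69090°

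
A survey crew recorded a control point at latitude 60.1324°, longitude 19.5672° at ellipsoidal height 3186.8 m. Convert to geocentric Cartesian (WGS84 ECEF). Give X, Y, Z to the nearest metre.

WGS84: a = 6378137 m, e² = 0.006694380; N(φ) = a/√(1−e²sin²φ) = 6394252.164 m.
X = (N+h)·cosφ·cosλ = 3001919.913 m; Y = (N+h)·cosφ·sinλ = 1066999.591 m; Z = (N(1−e²)+h)·sinφ = 5510601.459 m.

X 3001920 m, Y 1067000 m, Z 5510601 m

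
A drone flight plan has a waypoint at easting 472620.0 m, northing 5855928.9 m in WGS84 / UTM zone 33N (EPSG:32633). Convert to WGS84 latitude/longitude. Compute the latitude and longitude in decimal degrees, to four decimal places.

lat 52.8524°, lon 14.5934°

Zone 33N: λ₀ = 15°, k₀ = 0.9996, false easting 500000 m.
Meridian distance M = (N − FN)/k₀ = 5858272.2 m.
Inverse transverse Mercator on WGS84 gives φ = 52.85240011°, λ = 14.59339970°.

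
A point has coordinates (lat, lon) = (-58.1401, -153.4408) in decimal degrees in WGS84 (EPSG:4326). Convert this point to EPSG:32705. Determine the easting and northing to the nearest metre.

E 474047 m, N 3555607 m

Zone 5 central meridian λ₀ = 6×5 − 183 = -153°; Δλ = -0.4408°.
Transverse Mercator on WGS84 with k₀ = 0.9996 gives E = 474046.619 m, N = 3555607.107 m.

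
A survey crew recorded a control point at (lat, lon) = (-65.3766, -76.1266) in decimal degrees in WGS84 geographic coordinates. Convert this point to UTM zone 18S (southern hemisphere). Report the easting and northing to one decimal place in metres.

E 447624.6 m, N 2749104.9 m

Zone 18 central meridian λ₀ = 6×18 − 183 = -75°; Δλ = -1.1266°.
Transverse Mercator on WGS84 with k₀ = 0.9996 gives E = 447624.623 m, N = 2749104.912 m.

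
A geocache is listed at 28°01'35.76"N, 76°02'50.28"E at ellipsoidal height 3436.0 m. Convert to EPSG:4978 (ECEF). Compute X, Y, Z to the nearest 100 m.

X 1359300 m, Y 5471000 m, Z 2980700 m

WGS84: a = 6378137 m, e² = 0.006694380; N(φ) = a/√(1−e²sin²φ) = 6382855.810 m.
X = (N+h)·cosφ·cosλ = 1359286.759 m; Y = (N+h)·cosφ·sinλ = 5471038.520 m; Z = (N(1−e²)+h)·sinφ = 2980722.224 m.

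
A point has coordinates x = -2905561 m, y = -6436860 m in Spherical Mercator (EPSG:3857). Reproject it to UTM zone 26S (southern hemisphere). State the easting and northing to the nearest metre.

E 564494 m, N 4467030 m

Web Mercator inverse (R = 6378137 m) → φ = -49.94559975°, λ = -26.10109855°.
UTM 26S forward: E = 564493.849 m, N = 4467030.478 m.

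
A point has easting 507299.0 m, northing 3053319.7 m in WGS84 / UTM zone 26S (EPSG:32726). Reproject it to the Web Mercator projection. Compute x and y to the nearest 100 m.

x -2989800 m, y -9015100 m

Unproject from UTM 26S (λ₀ = -27°) → φ = -62.65070036°, λ = -26.85759932°.
Web Mercator (R = 6378137 m): x = -2989774.280 m, y = -9015109.670 m.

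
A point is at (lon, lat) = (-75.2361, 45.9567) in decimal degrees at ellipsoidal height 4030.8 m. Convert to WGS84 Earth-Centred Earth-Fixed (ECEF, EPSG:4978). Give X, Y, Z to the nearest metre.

X 1132642 m, Y -4297841 m, Z 4564800 m

WGS84: a = 6378137 m, e² = 0.006694380; N(φ) = a/√(1−e²sin²φ) = 6389196.525 m.
X = (N+h)·cosφ·cosλ = 1132642.215 m; Y = (N+h)·cosφ·sinλ = -4297841.407 m; Z = (N(1−e²)+h)·sinφ = 4564800.356 m.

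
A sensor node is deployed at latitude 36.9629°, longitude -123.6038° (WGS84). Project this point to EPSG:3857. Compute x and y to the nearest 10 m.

x -13759510 m, y 4433940 m

Web Mercator is spherical with R = a = 6378137 m.
x = R·λ = 6378137 × -2.157293278 = -13759512.076 m.
y = R·ln tan(π/4 + φ/2) = 6378137 × 0.695177414 = 4433936.787 m.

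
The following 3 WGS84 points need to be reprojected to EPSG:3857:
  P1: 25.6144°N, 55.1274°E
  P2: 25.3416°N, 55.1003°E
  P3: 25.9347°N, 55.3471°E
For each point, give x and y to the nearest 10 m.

Web Mercator: x = R·λ, y = R·ln tan(π/4+φ/2), R = 6378137 m.
P1 (25.6144°, 55.1274°) → (6136754.097, 2951400.584) m.
P2 (25.3416°, 55.1003°) → (6133737.339, 2917761.170) m.
P3 (25.9347°, 55.3471°) → (6161210.989, 2990995.504) m.

P1: x 6136750 m, y 2951400 m; P2: x 6133740 m, y 2917760 m; P3: x 6161210 m, y 2991000 m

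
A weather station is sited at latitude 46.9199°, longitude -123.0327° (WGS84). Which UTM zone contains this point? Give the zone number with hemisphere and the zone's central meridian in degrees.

Zone 10N, central meridian -123°

UTM zone = ⌊(λ + 180)/6⌋ + 1; -123.0327° ∈ [-126°, -120°) → zone 10.
Hemisphere: N (φ ≥ 0).
Central meridian λ₀ = 6×10 − 183 = -123°.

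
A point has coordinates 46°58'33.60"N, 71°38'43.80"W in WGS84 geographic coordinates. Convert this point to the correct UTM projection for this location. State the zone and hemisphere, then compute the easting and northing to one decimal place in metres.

Longitude -71.6455° lies in the 6° band [-72°, -66°), giving zone 19; latitude is north of the equator, so 19N.
Zone 19 central meridian λ₀ = 6×19 − 183 = -69°; Δλ = -2.6455°.
Transverse Mercator on WGS84 with k₀ = 0.9996 gives E = 298789.142 m, N = 5205894.228 m.

Zone 19N: E 298789.1 m, N 5205894.2 m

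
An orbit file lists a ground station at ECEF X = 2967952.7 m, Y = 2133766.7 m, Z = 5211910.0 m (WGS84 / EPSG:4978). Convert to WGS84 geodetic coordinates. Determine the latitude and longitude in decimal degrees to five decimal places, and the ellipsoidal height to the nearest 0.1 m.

lat 55.13680°, lon 35.71370°, h 2201.4 m

λ = atan2(Y, X) = 35.71370060°; p = √(X²+Y²) = 3655366.4 m.
Bowring's method on WGS84 (a = 6378137 m, b = 6356752.314 m) gives φ = 55.13679984°, h = 2201.362 m.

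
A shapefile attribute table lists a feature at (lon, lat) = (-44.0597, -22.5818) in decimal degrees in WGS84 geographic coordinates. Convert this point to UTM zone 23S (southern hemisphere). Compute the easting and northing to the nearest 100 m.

E 596700 m, N 7502500 m

Zone 23 central meridian λ₀ = 6×23 − 183 = -45°; Δλ = +0.9403°.
Transverse Mercator on WGS84 with k₀ = 0.9996 gives E = 596660.758 m, N = 7502469.044 m.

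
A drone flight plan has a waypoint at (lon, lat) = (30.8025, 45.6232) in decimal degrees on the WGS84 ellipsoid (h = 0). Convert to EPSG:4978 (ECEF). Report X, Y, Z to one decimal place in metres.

WGS84: a = 6378137 m, e² = 0.006694380; N(φ) = a/√(1−e²sin²φ) = 6389071.664 m.
X = (N+h)·cosφ·cosλ = 3838034.038 m; Y = (N+h)·cosφ·sinλ = 2288154.453 m; Z = (N(1−e²)+h)·sinφ = 4536056.100 m.

X 3838034.0 m, Y 2288154.5 m, Z 4536056.1 m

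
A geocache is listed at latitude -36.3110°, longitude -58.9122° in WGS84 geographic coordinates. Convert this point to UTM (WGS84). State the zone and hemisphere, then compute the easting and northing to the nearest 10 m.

Longitude -58.9122° lies in the 6° band [-60°, -54°), giving zone 21; latitude is south of the equator, so 21S.
Zone 21 central meridian λ₀ = 6×21 − 183 = -57°; Δλ = -1.9122°.
Transverse Mercator on WGS84 with k₀ = 0.9996 gives E = 328327.570 m, N = 5979859.447 m.

Zone 21S: E 328330 m, N 5979860 m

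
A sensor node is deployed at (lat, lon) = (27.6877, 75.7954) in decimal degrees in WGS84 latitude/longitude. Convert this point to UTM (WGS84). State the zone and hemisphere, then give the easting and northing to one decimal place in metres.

Zone 43N: E 578431.5 m, N 3062861.1 m

Longitude 75.7954° lies in the 6° band [72°, 78°), giving zone 43; latitude is north of the equator, so 43N.
Zone 43 central meridian λ₀ = 6×43 − 183 = 75°; Δλ = +0.7954°.
Transverse Mercator on WGS84 with k₀ = 0.9996 gives E = 578431.484 m, N = 3062861.054 m.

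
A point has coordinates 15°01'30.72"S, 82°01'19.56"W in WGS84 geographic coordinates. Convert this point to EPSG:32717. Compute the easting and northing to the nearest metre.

E 390124 m, N 8338633 m

Zone 17 central meridian λ₀ = 6×17 − 183 = -81°; Δλ = -1.0221°.
Transverse Mercator on WGS84 with k₀ = 0.9996 gives E = 390124.417 m, N = 8338632.684 m.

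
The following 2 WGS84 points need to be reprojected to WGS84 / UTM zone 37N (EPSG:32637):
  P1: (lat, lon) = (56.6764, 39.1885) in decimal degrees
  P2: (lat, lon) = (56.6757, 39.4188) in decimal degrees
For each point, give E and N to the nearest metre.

UTM zone 37N: λ₀ = 39°, k₀ = 0.9996.
P1 (56.6764°, 39.1885°) → (511550.171, 6281381.094) m.
P2 (56.6757°, 39.4188°) → (525662.004, 6281365.669) m.

P1: E 511550 m, N 6281381 m; P2: E 525662 m, N 6281366 m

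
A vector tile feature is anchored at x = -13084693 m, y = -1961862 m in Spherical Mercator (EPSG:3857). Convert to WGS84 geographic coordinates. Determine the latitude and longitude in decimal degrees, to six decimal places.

R = 6378137 m. λ = x/R = -117.54179710°.
φ = 2·arctan(exp(y/R)) − 90° = 2·arctan(0.73522) − 90° = -17.35219982°.

lat -17.352200°, lon -117.541797°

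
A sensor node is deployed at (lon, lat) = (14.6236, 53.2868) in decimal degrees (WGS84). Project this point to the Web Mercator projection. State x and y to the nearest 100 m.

x 1627900 m, y 7036200 m

Web Mercator is spherical with R = a = 6378137 m.
x = R·λ = 6378137 × 0.255229968 = 1627891.706 m.
y = R·ln tan(π/4 + φ/2) = 6378137 × 1.103178775 = 7036225.363 m.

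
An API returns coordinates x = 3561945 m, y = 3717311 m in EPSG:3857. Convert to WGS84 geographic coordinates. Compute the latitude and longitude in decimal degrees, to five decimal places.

R = 6378137 m. λ = x/R = 31.99749635°.
φ = 2·arctan(exp(y/R)) − 90° = 2·arctan(1.79108) − 90° = 31.64889984°.

lat 31.64890°, lon 31.99750°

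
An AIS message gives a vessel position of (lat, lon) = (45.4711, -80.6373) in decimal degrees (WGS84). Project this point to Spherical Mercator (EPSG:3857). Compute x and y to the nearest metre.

x -8976503 m, y 5695994 m

Web Mercator is spherical with R = a = 6378137 m.
x = R·λ = 6378137 × -1.407386385 = -8976503.175 m.
y = R·ln tan(π/4 + φ/2) = 6378137 × 0.893049799 = 5695993.967 m.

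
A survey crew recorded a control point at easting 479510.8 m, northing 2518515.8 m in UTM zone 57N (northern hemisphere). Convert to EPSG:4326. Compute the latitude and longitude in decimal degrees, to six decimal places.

lat 22.774000°, lon 158.800400°

Zone 57N: λ₀ = 159°, k₀ = 0.9996, false easting 500000 m.
Meridian distance M = (N − FN)/k₀ = 2519523.6 m.
Inverse transverse Mercator on WGS84 gives φ = 22.77400000°, λ = 158.80040036°.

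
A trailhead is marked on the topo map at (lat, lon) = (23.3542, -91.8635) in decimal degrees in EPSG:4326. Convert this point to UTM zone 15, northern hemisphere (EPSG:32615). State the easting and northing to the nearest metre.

Zone 15 central meridian λ₀ = 6×15 − 183 = -93°; Δλ = +1.1365°.
Transverse Mercator on WGS84 with k₀ = 0.9996 gives E = 616169.405 m, N = 2583187.250 m.

E 616169 m, N 2583187 m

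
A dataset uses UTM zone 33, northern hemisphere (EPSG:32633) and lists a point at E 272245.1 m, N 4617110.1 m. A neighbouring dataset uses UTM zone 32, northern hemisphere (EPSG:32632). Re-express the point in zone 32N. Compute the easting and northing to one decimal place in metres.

UTM 33N → geographic: φ = 41.67320042°, λ = 12.26399943°.
UTM 32N (λ₀ = 9°) forward: E = 771712.619 m, N = 4618641.825 m.

E 771712.6 m, N 4618641.8 m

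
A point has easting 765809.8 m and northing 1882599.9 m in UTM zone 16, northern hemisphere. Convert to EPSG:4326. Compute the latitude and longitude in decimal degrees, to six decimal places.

lat 17.012200°, lon -84.503300°

Zone 16N: λ₀ = -87°, k₀ = 0.9996, false easting 500000 m.
Meridian distance M = (N − FN)/k₀ = 1883353.2 m.
Inverse transverse Mercator on WGS84 gives φ = 17.01220040°, λ = -84.50330024°.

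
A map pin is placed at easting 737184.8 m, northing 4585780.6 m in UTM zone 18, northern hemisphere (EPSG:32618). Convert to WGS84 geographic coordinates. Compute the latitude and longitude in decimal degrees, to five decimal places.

Zone 18N: λ₀ = -75°, k₀ = 0.9996, false easting 500000 m.
Meridian distance M = (N − FN)/k₀ = 4587615.6 m.
Inverse transverse Mercator on WGS84 gives φ = 41.38859958°, λ = -72.16320050°.

lat 41.38860°, lon -72.16320°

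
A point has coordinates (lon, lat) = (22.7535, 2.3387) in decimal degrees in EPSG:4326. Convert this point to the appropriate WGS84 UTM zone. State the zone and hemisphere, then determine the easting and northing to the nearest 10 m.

Zone 34N: E 694990 m, N 258620 m

Longitude 22.7535° lies in the 6° band [18°, 24°), giving zone 34; latitude is north of the equator, so 34N.
Zone 34 central meridian λ₀ = 6×34 − 183 = 21°; Δλ = +1.7535°.
Transverse Mercator on WGS84 with k₀ = 0.9996 gives E = 694989.755 m, N = 258619.847 m.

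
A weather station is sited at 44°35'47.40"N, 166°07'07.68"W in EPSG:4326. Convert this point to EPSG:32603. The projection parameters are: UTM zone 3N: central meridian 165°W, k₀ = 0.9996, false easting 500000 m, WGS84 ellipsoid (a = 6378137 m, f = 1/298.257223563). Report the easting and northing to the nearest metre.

Zone 3 central meridian λ₀ = 6×3 − 183 = -165°; Δλ = -1.1188°.
Transverse Mercator on WGS84 with k₀ = 0.9996 gives E = 411204.660 m, N = 4938736.982 m.

E 411205 m, N 4938737 m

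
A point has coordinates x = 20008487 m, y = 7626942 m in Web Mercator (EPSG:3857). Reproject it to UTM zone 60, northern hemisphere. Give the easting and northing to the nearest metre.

E 669304 m, N 6247592 m

Web Mercator inverse (R = 6378137 m) → φ = 56.34269888°, λ = 179.73929684°.
UTM 60N forward: E = 669304.237 m, N = 6247591.903 m.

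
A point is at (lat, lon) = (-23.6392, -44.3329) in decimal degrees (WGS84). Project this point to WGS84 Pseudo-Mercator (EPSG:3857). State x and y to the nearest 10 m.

x -4935120 m, y -2709500 m

Web Mercator is spherical with R = a = 6378137 m.
x = R·λ = 6378137 × -0.773755072 = -4935115.853 m.
y = R·ln tan(π/4 + φ/2) = 6378137 × -0.424811240 = -2709504.286 m.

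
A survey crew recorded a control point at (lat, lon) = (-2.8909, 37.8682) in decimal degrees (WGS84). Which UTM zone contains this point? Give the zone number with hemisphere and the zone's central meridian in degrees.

UTM zone = ⌊(λ + 180)/6⌋ + 1; 37.8682° ∈ [36°, 42°) → zone 37.
Hemisphere: S (φ < 0).
Central meridian λ₀ = 6×37 − 183 = 39°.

Zone 37S, central meridian 39°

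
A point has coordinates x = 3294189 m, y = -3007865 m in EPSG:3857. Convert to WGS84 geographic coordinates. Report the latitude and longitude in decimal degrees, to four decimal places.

lat -26.0709°, lon 29.5922°

R = 6378137 m. λ = x/R = 29.59220327°.
φ = 2·arctan(exp(y/R)) − 90° = 2·arctan(0.62401) − 90° = -26.07090109°.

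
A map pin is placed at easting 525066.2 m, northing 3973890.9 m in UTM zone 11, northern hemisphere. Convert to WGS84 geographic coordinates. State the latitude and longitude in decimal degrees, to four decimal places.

lat 35.9090°, lon -116.7222°

Zone 11N: λ₀ = -117°, k₀ = 0.9996, false easting 500000 m.
Meridian distance M = (N − FN)/k₀ = 3975481.1 m.
Inverse transverse Mercator on WGS84 gives φ = 35.90899964°, λ = -116.72220019°.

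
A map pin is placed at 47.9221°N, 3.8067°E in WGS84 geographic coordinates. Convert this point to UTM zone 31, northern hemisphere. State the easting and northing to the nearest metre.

Zone 31 central meridian λ₀ = 6×31 − 183 = 3°; Δλ = +0.8067°.
Transverse Mercator on WGS84 with k₀ = 0.9996 gives E = 560266.529 m, N = 5307956.935 m.

E 560267 m, N 5307957 m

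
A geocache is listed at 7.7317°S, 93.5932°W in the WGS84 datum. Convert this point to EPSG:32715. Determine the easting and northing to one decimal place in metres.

Zone 15 central meridian λ₀ = 6×15 − 183 = -93°; Δλ = -0.5932°.
Transverse Mercator on WGS84 with k₀ = 0.9996 gives E = 434586.682 m, N = 9145317.381 m.

E 434586.7 m, N 9145317.4 m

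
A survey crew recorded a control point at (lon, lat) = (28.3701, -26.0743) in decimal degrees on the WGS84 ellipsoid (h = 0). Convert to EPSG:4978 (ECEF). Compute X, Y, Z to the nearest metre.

WGS84: a = 6378137 m, e² = 0.006694380; N(φ) = a/√(1−e²sin²φ) = 6382265.433 m.
X = (N+h)·cosφ·cosλ = 5044191.690 m; Y = (N+h)·cosφ·sinλ = 2723983.331 m; Z = (N(1−e²)+h)·sinφ = -2786458.109 m.

X 5044192 m, Y 2723983 m, Z -2786458 m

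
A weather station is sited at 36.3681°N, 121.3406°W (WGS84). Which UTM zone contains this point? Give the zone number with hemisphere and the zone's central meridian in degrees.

UTM zone = ⌊(λ + 180)/6⌋ + 1; -121.3406° ∈ [-126°, -120°) → zone 10.
Hemisphere: N (φ ≥ 0).
Central meridian λ₀ = 6×10 − 183 = -123°.

Zone 10N, central meridian -123°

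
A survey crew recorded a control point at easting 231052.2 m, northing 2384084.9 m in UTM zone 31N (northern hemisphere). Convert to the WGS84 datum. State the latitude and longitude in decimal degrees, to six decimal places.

Zone 31N: λ₀ = 3°, k₀ = 0.9996, false easting 500000 m.
Meridian distance M = (N − FN)/k₀ = 2385038.9 m.
Inverse transverse Mercator on WGS84 gives φ = 21.53939976°, λ = 0.40340022°.

lat 21.539400°, lon 0.403400°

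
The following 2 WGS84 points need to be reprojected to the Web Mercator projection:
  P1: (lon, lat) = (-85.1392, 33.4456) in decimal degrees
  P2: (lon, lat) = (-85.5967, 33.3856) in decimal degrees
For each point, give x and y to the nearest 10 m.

P1: x -9477650 m, y 3954600 m; P2: x -9528580 m, y 3946600 m

Web Mercator: x = R·λ, y = R·ln tan(π/4+φ/2), R = 6378137 m.
P1 (33.4456°, -85.1392°) → (-9477652.391, 3954600.376) m.
P2 (33.3856°, -85.5967°) → (-9528581.058, 3946598.475) m.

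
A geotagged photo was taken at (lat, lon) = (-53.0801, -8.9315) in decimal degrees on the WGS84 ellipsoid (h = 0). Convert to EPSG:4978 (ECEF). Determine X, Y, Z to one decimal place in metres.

WGS84: a = 6378137 m, e² = 0.006694380; N(φ) = a/√(1−e²sin²φ) = 6391826.311 m.
X = (N+h)·cosφ·cosλ = 3793000.940 m; Y = (N+h)·cosφ·sinλ = -596104.728 m; Z = (N(1−e²)+h)·sinφ = -5075903.159 m.

X 3793000.9 m, Y -596104.7 m, Z -5075903.2 m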